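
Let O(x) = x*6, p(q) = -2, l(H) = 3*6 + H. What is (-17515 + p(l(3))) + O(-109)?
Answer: -18171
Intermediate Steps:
l(H) = 18 + H
O(x) = 6*x
(-17515 + p(l(3))) + O(-109) = (-17515 - 2) + 6*(-109) = -17517 - 654 = -18171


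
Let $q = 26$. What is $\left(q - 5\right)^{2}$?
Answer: $441$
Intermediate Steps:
$\left(q - 5\right)^{2} = \left(26 - 5\right)^{2} = 21^{2} = 441$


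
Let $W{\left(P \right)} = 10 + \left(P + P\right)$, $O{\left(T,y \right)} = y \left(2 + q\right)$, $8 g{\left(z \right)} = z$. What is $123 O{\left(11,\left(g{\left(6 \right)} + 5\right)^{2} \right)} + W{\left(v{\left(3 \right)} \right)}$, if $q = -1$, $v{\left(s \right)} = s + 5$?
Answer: $\frac{65483}{16} \approx 4092.7$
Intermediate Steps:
$v{\left(s \right)} = 5 + s$
$g{\left(z \right)} = \frac{z}{8}$
$O{\left(T,y \right)} = y$ ($O{\left(T,y \right)} = y \left(2 - 1\right) = y 1 = y$)
$W{\left(P \right)} = 10 + 2 P$
$123 O{\left(11,\left(g{\left(6 \right)} + 5\right)^{2} \right)} + W{\left(v{\left(3 \right)} \right)} = 123 \left(\frac{1}{8} \cdot 6 + 5\right)^{2} + \left(10 + 2 \left(5 + 3\right)\right) = 123 \left(\frac{3}{4} + 5\right)^{2} + \left(10 + 2 \cdot 8\right) = 123 \left(\frac{23}{4}\right)^{2} + \left(10 + 16\right) = 123 \cdot \frac{529}{16} + 26 = \frac{65067}{16} + 26 = \frac{65483}{16}$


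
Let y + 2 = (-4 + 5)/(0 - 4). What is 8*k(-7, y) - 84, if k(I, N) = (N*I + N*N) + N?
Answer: 129/2 ≈ 64.500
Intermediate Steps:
y = -9/4 (y = -2 + (-4 + 5)/(0 - 4) = -2 + 1/(-4) = -2 + 1*(-1/4) = -2 - 1/4 = -9/4 ≈ -2.2500)
k(I, N) = N + N**2 + I*N (k(I, N) = (I*N + N**2) + N = (N**2 + I*N) + N = N + N**2 + I*N)
8*k(-7, y) - 84 = 8*(-9*(1 - 7 - 9/4)/4) - 84 = 8*(-9/4*(-33/4)) - 84 = 8*(297/16) - 84 = 297/2 - 84 = 129/2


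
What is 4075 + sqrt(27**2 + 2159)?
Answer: 4075 + 38*sqrt(2) ≈ 4128.7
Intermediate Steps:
4075 + sqrt(27**2 + 2159) = 4075 + sqrt(729 + 2159) = 4075 + sqrt(2888) = 4075 + 38*sqrt(2)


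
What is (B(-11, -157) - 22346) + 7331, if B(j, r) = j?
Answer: -15026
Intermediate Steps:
(B(-11, -157) - 22346) + 7331 = (-11 - 22346) + 7331 = -22357 + 7331 = -15026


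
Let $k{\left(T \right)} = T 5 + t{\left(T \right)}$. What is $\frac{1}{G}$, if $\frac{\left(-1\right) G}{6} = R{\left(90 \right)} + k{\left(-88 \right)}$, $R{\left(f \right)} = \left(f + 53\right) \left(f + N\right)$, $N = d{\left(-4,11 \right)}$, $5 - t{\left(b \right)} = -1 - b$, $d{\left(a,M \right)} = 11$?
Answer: $- \frac{1}{83526} \approx -1.1972 \cdot 10^{-5}$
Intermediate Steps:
$t{\left(b \right)} = 6 + b$ ($t{\left(b \right)} = 5 - \left(-1 - b\right) = 5 + \left(1 + b\right) = 6 + b$)
$N = 11$
$R{\left(f \right)} = \left(11 + f\right) \left(53 + f\right)$ ($R{\left(f \right)} = \left(f + 53\right) \left(f + 11\right) = \left(53 + f\right) \left(11 + f\right) = \left(11 + f\right) \left(53 + f\right)$)
$k{\left(T \right)} = 6 + 6 T$ ($k{\left(T \right)} = T 5 + \left(6 + T\right) = 5 T + \left(6 + T\right) = 6 + 6 T$)
$G = -83526$ ($G = - 6 \left(\left(583 + 90^{2} + 64 \cdot 90\right) + \left(6 + 6 \left(-88\right)\right)\right) = - 6 \left(\left(583 + 8100 + 5760\right) + \left(6 - 528\right)\right) = - 6 \left(14443 - 522\right) = \left(-6\right) 13921 = -83526$)
$\frac{1}{G} = \frac{1}{-83526} = - \frac{1}{83526}$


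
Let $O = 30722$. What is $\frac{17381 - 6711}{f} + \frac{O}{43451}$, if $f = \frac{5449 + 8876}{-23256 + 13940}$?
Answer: $- \frac{863732808614}{124487115} \approx -6938.3$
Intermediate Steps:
$f = - \frac{14325}{9316}$ ($f = \frac{14325}{-9316} = 14325 \left(- \frac{1}{9316}\right) = - \frac{14325}{9316} \approx -1.5377$)
$\frac{17381 - 6711}{f} + \frac{O}{43451} = \frac{17381 - 6711}{- \frac{14325}{9316}} + \frac{30722}{43451} = \left(17381 - 6711\right) \left(- \frac{9316}{14325}\right) + 30722 \cdot \frac{1}{43451} = 10670 \left(- \frac{9316}{14325}\right) + \frac{30722}{43451} = - \frac{19880344}{2865} + \frac{30722}{43451} = - \frac{863732808614}{124487115}$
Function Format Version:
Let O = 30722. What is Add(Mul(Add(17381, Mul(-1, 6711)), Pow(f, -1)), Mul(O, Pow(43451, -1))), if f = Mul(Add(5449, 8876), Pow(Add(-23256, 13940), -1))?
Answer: Rational(-863732808614, 124487115) ≈ -6938.3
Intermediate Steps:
f = Rational(-14325, 9316) (f = Mul(14325, Pow(-9316, -1)) = Mul(14325, Rational(-1, 9316)) = Rational(-14325, 9316) ≈ -1.5377)
Add(Mul(Add(17381, Mul(-1, 6711)), Pow(f, -1)), Mul(O, Pow(43451, -1))) = Add(Mul(Add(17381, Mul(-1, 6711)), Pow(Rational(-14325, 9316), -1)), Mul(30722, Pow(43451, -1))) = Add(Mul(Add(17381, -6711), Rational(-9316, 14325)), Mul(30722, Rational(1, 43451))) = Add(Mul(10670, Rational(-9316, 14325)), Rational(30722, 43451)) = Add(Rational(-19880344, 2865), Rational(30722, 43451)) = Rational(-863732808614, 124487115)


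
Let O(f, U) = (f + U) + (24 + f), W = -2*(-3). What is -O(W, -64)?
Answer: 28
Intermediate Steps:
W = 6
O(f, U) = 24 + U + 2*f (O(f, U) = (U + f) + (24 + f) = 24 + U + 2*f)
-O(W, -64) = -(24 - 64 + 2*6) = -(24 - 64 + 12) = -1*(-28) = 28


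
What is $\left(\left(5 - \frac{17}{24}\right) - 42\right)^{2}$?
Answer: $\frac{819025}{576} \approx 1421.9$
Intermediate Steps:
$\left(\left(5 - \frac{17}{24}\right) - 42\right)^{2} = \left(\frac{103}{24} - 42\right)^{2} = \left(- \frac{905}{24}\right)^{2} = \frac{819025}{576}$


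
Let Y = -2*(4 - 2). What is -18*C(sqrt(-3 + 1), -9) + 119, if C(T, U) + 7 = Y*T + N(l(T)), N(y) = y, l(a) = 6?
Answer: 137 + 72*I*sqrt(2) ≈ 137.0 + 101.82*I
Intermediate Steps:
Y = -4 (Y = -2*2 = -4)
C(T, U) = -1 - 4*T (C(T, U) = -7 + (-4*T + 6) = -7 + (6 - 4*T) = -1 - 4*T)
-18*C(sqrt(-3 + 1), -9) + 119 = -18*(-1 - 4*sqrt(-3 + 1)) + 119 = -18*(-1 - 4*I*sqrt(2)) + 119 = (18 + 72*I*sqrt(2)) + 119 = 137 + 72*I*sqrt(2)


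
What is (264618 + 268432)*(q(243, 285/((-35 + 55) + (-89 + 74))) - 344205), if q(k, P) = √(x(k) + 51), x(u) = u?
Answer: -183478475250 + 3731350*√6 ≈ -1.8347e+11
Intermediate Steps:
q(k, P) = √(51 + k) (q(k, P) = √(k + 51) = √(51 + k))
(264618 + 268432)*(q(243, 285/((-35 + 55) + (-89 + 74))) - 344205) = (264618 + 268432)*(√(51 + 243) - 344205) = 533050*(√294 - 344205) = 533050*(7*√6 - 344205) = 533050*(-344205 + 7*√6) = -183478475250 + 3731350*√6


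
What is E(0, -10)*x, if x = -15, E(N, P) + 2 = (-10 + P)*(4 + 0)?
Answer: 1230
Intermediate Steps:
E(N, P) = -42 + 4*P (E(N, P) = -2 + (-10 + P)*(4 + 0) = -2 + (-10 + P)*4 = -2 + (-40 + 4*P) = -42 + 4*P)
E(0, -10)*x = (-42 + 4*(-10))*(-15) = (-42 - 40)*(-15) = -82*(-15) = 1230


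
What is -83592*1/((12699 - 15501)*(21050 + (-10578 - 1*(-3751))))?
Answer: 4644/2214047 ≈ 0.0020975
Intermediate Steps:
-83592*1/((12699 - 15501)*(21050 + (-10578 - 1*(-3751)))) = -83592*(-1/(2802*(21050 + (-10578 + 3751)))) = -83592*(-1/(2802*(21050 - 6827))) = -83592/((-2802*14223)) = -83592/(-39852846) = -83592*(-1/39852846) = 4644/2214047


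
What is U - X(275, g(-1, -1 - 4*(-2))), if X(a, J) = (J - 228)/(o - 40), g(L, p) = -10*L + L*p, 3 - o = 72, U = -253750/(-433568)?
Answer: -34947025/23629456 ≈ -1.4790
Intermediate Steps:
U = 126875/216784 (U = -253750*(-1/433568) = 126875/216784 ≈ 0.58526)
o = -69 (o = 3 - 1*72 = 3 - 72 = -69)
X(a, J) = 228/109 - J/109 (X(a, J) = (J - 228)/(-69 - 40) = (-228 + J)/(-109) = (-228 + J)*(-1/109) = 228/109 - J/109)
U - X(275, g(-1, -1 - 4*(-2))) = 126875/216784 - (228/109 - (-1)*(-10 + (-1 - 4*(-2)))/109) = 126875/216784 - (228/109 - (-1)*(-10 + (-1 + 8))/109) = 126875/216784 - (228/109 - (-1)*(-10 + 7)/109) = 126875/216784 - (228/109 - (-1)*(-3)/109) = 126875/216784 - (228/109 - 1/109*3) = 126875/216784 - (228/109 - 3/109) = 126875/216784 - 1*225/109 = 126875/216784 - 225/109 = -34947025/23629456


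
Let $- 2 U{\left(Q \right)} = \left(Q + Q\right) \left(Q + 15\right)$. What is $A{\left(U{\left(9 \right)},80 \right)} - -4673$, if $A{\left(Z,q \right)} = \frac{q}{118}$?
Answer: $\frac{275747}{59} \approx 4673.7$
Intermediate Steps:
$U{\left(Q \right)} = - Q \left(15 + Q\right)$ ($U{\left(Q \right)} = - \frac{\left(Q + Q\right) \left(Q + 15\right)}{2} = - \frac{2 Q \left(15 + Q\right)}{2} = - Q \left(15 + Q\right)$)
$A{\left(Z,q \right)} = \frac{q}{118}$ ($A{\left(Z,q \right)} = q \frac{1}{118} = \frac{q}{118}$)
$A{\left(U{\left(9 \right)},80 \right)} - -4673 = \frac{1}{118} \cdot 80 - -4673 = \frac{40}{59} + 4673 = \frac{275747}{59}$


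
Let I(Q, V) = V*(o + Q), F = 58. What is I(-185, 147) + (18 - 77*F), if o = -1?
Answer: -31790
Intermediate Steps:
I(Q, V) = V*(-1 + Q)
I(-185, 147) + (18 - 77*F) = 147*(-1 - 185) + (18 - 77*58) = 147*(-186) + (18 - 4466) = -27342 - 4448 = -31790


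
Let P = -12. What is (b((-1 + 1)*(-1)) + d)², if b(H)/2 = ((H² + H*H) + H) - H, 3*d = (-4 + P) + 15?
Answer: ⅑ ≈ 0.11111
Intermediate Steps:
d = -⅓ (d = ((-4 - 12) + 15)/3 = (-16 + 15)/3 = (⅓)*(-1) = -⅓ ≈ -0.33333)
b(H) = 4*H² (b(H) = 2*(((H² + H*H) + H) - H) = 2*(((H² + H²) + H) - H) = 2*((2*H² + H) - H) = 2*((H + 2*H²) - H) = 2*(2*H²) = 4*H²)
(b((-1 + 1)*(-1)) + d)² = (4*((-1 + 1)*(-1))² - ⅓)² = (4*(0*(-1))² - ⅓)² = (4*0² - ⅓)² = (4*0 - ⅓)² = (0 - ⅓)² = (-⅓)² = ⅑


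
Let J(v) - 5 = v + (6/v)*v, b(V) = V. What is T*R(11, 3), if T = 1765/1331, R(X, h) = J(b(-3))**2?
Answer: 112960/1331 ≈ 84.869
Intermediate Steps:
J(v) = 11 + v (J(v) = 5 + (v + (6/v)*v) = 5 + (v + 6) = 5 + (6 + v) = 11 + v)
R(X, h) = 64 (R(X, h) = (11 - 3)**2 = 8**2 = 64)
T = 1765/1331 (T = 1765*(1/1331) = 1765/1331 ≈ 1.3261)
T*R(11, 3) = (1765/1331)*64 = 112960/1331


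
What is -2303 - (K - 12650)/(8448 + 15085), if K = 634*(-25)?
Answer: -54167999/23533 ≈ -2301.8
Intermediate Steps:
K = -15850
-2303 - (K - 12650)/(8448 + 15085) = -2303 - (-15850 - 12650)/(8448 + 15085) = -2303 - (-28500)/23533 = -2303 - 1*(-28500/23533) = -2303 + 28500/23533 = -54167999/23533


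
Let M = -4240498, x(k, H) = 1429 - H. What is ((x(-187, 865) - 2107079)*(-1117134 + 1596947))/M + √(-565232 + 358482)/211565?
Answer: 1010733281695/4240498 + I*√8270/42313 ≈ 2.3835e+5 + 0.0021492*I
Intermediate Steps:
((x(-187, 865) - 2107079)*(-1117134 + 1596947))/M + √(-565232 + 358482)/211565 = (((1429 - 1*865) - 2107079)*(-1117134 + 1596947))/(-4240498) + √(-565232 + 358482)/211565 = (((1429 - 865) - 2107079)*479813)*(-1/4240498) + √(-206750)*(1/211565) = ((564 - 2107079)*479813)*(-1/4240498) + (5*I*√8270)*(1/211565) = -2106515*479813*(-1/4240498) + I*√8270/42313 = -1010733281695*(-1/4240498) + I*√8270/42313 = 1010733281695/4240498 + I*√8270/42313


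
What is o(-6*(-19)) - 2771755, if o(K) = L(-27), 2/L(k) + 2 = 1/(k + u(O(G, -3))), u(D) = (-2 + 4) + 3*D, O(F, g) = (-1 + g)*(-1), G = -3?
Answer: -74837411/27 ≈ -2.7718e+6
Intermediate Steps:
O(F, g) = 1 - g
u(D) = 2 + 3*D
L(k) = 2/(-2 + 1/(14 + k)) (L(k) = 2/(-2 + 1/(k + (2 + 3*(1 - 1*(-3))))) = 2/(-2 + 1/(k + (2 + 3*(1 + 3)))) = 2/(-2 + 1/(k + (2 + 3*4))) = 2/(-2 + 1/(k + (2 + 12))) = 2/(-2 + 1/(k + 14)) = 2/(-2 + 1/(14 + k)))
o(K) = -26/27 (o(K) = 2*(-14 - 1*(-27))/(27 + 2*(-27)) = 2*(-14 + 27)/(27 - 54) = 2*13/(-27) = 2*(-1/27)*13 = -26/27)
o(-6*(-19)) - 2771755 = -26/27 - 2771755 = -74837411/27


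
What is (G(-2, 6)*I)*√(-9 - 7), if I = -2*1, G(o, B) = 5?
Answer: -40*I ≈ -40.0*I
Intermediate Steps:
I = -2
(G(-2, 6)*I)*√(-9 - 7) = (5*(-2))*√(-9 - 7) = -40*I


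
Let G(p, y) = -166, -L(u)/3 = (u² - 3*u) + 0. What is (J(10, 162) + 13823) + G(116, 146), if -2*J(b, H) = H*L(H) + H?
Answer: 6272770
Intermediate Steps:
L(u) = -3*u² + 9*u (L(u) = -3*((u² - 3*u) + 0) = -3*(u² - 3*u) = -3*u² + 9*u)
J(b, H) = -H/2 - 3*H²*(3 - H)/2 (J(b, H) = -(H*(3*H*(3 - H)) + H)/2 = -(3*H²*(3 - H) + H)/2 = -(H + 3*H²*(3 - H))/2 = -H/2 - 3*H²*(3 - H)/2)
(J(10, 162) + 13823) + G(116, 146) = ((½)*162*(-1 + 3*162*(-3 + 162)) + 13823) - 166 = ((½)*162*(-1 + 3*162*159) + 13823) - 166 = ((½)*162*(-1 + 77274) + 13823) - 166 = ((½)*162*77273 + 13823) - 166 = (6259113 + 13823) - 166 = 6272936 - 166 = 6272770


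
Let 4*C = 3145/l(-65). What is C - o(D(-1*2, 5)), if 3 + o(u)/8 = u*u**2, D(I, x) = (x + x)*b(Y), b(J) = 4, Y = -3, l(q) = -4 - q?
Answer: -124918999/244 ≈ -5.1196e+5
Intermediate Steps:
D(I, x) = 8*x (D(I, x) = (x + x)*4 = (2*x)*4 = 8*x)
o(u) = -24 + 8*u**3 (o(u) = -24 + 8*(u*u**2) = -24 + 8*u**3)
C = 3145/244 (C = (3145/(-4 - 1*(-65)))/4 = (3145/(-4 + 65))/4 = (3145/61)/4 = (3145*(1/61))/4 = (1/4)*(3145/61) = 3145/244 ≈ 12.889)
C - o(D(-1*2, 5)) = 3145/244 - (-24 + 8*(8*5)**3) = 3145/244 - (-24 + 8*40**3) = 3145/244 - (-24 + 8*64000) = 3145/244 - (-24 + 512000) = 3145/244 - 1*511976 = 3145/244 - 511976 = -124918999/244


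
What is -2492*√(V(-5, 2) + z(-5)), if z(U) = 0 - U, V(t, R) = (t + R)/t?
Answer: -4984*√35/5 ≈ -5897.1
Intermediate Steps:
V(t, R) = (R + t)/t
z(U) = -U
-2492*√(V(-5, 2) + z(-5)) = -2492*√((2 - 5)/(-5) - 1*(-5)) = -2492*√(-⅕*(-3) + 5) = -2492*√(⅗ + 5) = -4984*√35/5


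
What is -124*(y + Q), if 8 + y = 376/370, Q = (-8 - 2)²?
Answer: -2133792/185 ≈ -11534.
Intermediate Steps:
Q = 100 (Q = (-10)² = 100)
y = -1292/185 (y = -8 + 376/370 = -8 + 376*(1/370) = -8 + 188/185 = -1292/185 ≈ -6.9838)
-124*(y + Q) = -124*(-1292/185 + 100) = -124*17208/185 = -2133792/185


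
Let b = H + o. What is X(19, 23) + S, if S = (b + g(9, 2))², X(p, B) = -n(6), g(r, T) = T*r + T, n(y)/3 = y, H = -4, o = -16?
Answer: -18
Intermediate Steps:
n(y) = 3*y
g(r, T) = T + T*r
b = -20 (b = -4 - 16 = -20)
X(p, B) = -18 (X(p, B) = -3*6 = -1*18 = -18)
S = 0 (S = (-20 + 2*(1 + 9))² = (-20 + 2*10)² = (-20 + 20)² = 0² = 0)
X(19, 23) + S = -18 + 0 = -18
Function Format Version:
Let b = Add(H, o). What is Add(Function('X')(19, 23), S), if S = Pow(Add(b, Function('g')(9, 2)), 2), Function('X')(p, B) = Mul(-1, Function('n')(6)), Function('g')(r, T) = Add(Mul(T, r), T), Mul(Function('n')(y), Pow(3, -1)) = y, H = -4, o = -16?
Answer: -18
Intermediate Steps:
Function('n')(y) = Mul(3, y)
Function('g')(r, T) = Add(T, Mul(T, r))
b = -20 (b = Add(-4, -16) = -20)
Function('X')(p, B) = -18 (Function('X')(p, B) = Mul(-1, Mul(3, 6)) = Mul(-1, 18) = -18)
S = 0 (S = Pow(Add(-20, Mul(2, Add(1, 9))), 2) = Pow(Add(-20, Mul(2, 10)), 2) = Pow(Add(-20, 20), 2) = Pow(0, 2) = 0)
Add(Function('X')(19, 23), S) = Add(-18, 0) = -18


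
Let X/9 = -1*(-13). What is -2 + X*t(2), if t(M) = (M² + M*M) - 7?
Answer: 115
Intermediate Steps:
t(M) = -7 + 2*M² (t(M) = (M² + M²) - 7 = 2*M² - 7 = -7 + 2*M²)
X = 117 (X = 9*(-1*(-13)) = 9*13 = 117)
-2 + X*t(2) = -2 + 117*(-7 + 2*2²) = -2 + 117*(-7 + 2*4) = -2 + 117*(-7 + 8) = -2 + 117*1 = -2 + 117 = 115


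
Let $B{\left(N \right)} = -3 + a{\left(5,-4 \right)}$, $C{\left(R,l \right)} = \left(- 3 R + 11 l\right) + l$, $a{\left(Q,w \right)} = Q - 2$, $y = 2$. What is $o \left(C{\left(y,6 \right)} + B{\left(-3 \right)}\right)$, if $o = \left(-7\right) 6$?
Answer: $-2772$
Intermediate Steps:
$a{\left(Q,w \right)} = -2 + Q$
$C{\left(R,l \right)} = - 3 R + 12 l$
$B{\left(N \right)} = 0$ ($B{\left(N \right)} = -3 + \left(-2 + 5\right) = -3 + 3 = 0$)
$o = -42$
$o \left(C{\left(y,6 \right)} + B{\left(-3 \right)}\right) = - 42 \left(\left(\left(-3\right) 2 + 12 \cdot 6\right) + 0\right) = - 42 \left(\left(-6 + 72\right) + 0\right) = - 42 \left(66 + 0\right) = \left(-42\right) 66 = -2772$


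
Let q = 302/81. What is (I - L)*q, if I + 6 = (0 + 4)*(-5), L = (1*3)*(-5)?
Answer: -3322/81 ≈ -41.012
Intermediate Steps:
L = -15 (L = 3*(-5) = -15)
I = -26 (I = -6 + (0 + 4)*(-5) = -6 + 4*(-5) = -6 - 20 = -26)
q = 302/81 (q = 302*(1/81) = 302/81 ≈ 3.7284)
(I - L)*q = (-26 - 1*(-15))*(302/81) = (-26 + 15)*(302/81) = -11*302/81 = -3322/81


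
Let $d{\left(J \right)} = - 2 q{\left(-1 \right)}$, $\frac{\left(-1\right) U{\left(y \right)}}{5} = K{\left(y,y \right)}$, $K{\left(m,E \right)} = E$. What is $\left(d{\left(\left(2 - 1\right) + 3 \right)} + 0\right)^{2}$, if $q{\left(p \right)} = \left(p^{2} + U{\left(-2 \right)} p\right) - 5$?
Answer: $784$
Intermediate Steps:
$U{\left(y \right)} = - 5 y$
$q{\left(p \right)} = -5 + p^{2} + 10 p$ ($q{\left(p \right)} = \left(p^{2} + \left(-5\right) \left(-2\right) p\right) - 5 = \left(p^{2} + 10 p\right) - 5 = -5 + p^{2} + 10 p$)
$d{\left(J \right)} = 28$ ($d{\left(J \right)} = - 2 \left(-5 + \left(-1\right)^{2} + 10 \left(-1\right)\right) = - 2 \left(-5 + 1 - 10\right) = \left(-2\right) \left(-14\right) = 28$)
$\left(d{\left(\left(2 - 1\right) + 3 \right)} + 0\right)^{2} = \left(28 + 0\right)^{2} = 28^{2} = 784$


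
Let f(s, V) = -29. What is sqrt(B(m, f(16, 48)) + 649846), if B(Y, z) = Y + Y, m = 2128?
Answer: 3*sqrt(72678) ≈ 808.77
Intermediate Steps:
B(Y, z) = 2*Y
sqrt(B(m, f(16, 48)) + 649846) = sqrt(2*2128 + 649846) = sqrt(4256 + 649846) = sqrt(654102) = 3*sqrt(72678)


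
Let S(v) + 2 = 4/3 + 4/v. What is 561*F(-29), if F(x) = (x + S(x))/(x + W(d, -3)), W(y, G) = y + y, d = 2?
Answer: 484891/725 ≈ 668.82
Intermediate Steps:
W(y, G) = 2*y
S(v) = -⅔ + 4/v (S(v) = -2 + (4/3 + 4/v) = -⅔ + 4/v)
F(x) = (-⅔ + x + 4/x)/(4 + x) (F(x) = (x + (-⅔ + 4/x))/(x + 2*2) = (-⅔ + x + 4/x)/(x + 4) = (-⅔ + x + 4/x)/(4 + x))
561*F(-29) = 561*((⅓)*(12 - 29*(-2 + 3*(-29)))/(-29*(4 - 29))) = 561*((⅓)*(-1/29)*(12 - 29*(-2 - 87))/(-25)) = 561*((⅓)*(-1/29)*(-1/25)*(12 - 29*(-89))) = 561*((⅓)*(-1/29)*(-1/25)*(12 + 2581)) = 561*((⅓)*(-1/29)*(-1/25)*2593) = 561*(2593/2175) = 484891/725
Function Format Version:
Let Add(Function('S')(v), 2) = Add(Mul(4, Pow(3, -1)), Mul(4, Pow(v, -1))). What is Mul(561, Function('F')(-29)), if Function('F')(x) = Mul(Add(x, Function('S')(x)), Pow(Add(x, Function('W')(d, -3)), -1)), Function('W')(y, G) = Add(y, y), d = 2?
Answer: Rational(484891, 725) ≈ 668.82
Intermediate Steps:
Function('W')(y, G) = Mul(2, y)
Function('S')(v) = Add(Rational(-2, 3), Mul(4, Pow(v, -1))) (Function('S')(v) = Add(-2, Add(Mul(4, Pow(3, -1)), Mul(4, Pow(v, -1)))) = Add(-2, Add(Mul(4, Rational(1, 3)), Mul(4, Pow(v, -1)))) = Add(-2, Add(Rational(4, 3), Mul(4, Pow(v, -1)))) = Add(Rational(-2, 3), Mul(4, Pow(v, -1))))
Function('F')(x) = Mul(Pow(Add(4, x), -1), Add(Rational(-2, 3), x, Mul(4, Pow(x, -1)))) (Function('F')(x) = Mul(Add(x, Add(Rational(-2, 3), Mul(4, Pow(x, -1)))), Pow(Add(x, Mul(2, 2)), -1)) = Mul(Add(Rational(-2, 3), x, Mul(4, Pow(x, -1))), Pow(Add(x, 4), -1)) = Mul(Add(Rational(-2, 3), x, Mul(4, Pow(x, -1))), Pow(Add(4, x), -1)) = Mul(Pow(Add(4, x), -1), Add(Rational(-2, 3), x, Mul(4, Pow(x, -1)))))
Mul(561, Function('F')(-29)) = Mul(561, Mul(Rational(1, 3), Pow(-29, -1), Pow(Add(4, -29), -1), Add(12, Mul(-29, Add(-2, Mul(3, -29)))))) = Mul(561, Mul(Rational(1, 3), Rational(-1, 29), Pow(-25, -1), Add(12, Mul(-29, Add(-2, -87))))) = Mul(561, Mul(Rational(1, 3), Rational(-1, 29), Rational(-1, 25), Add(12, Mul(-29, -89)))) = Mul(561, Mul(Rational(1, 3), Rational(-1, 29), Rational(-1, 25), Add(12, 2581))) = Mul(561, Mul(Rational(1, 3), Rational(-1, 29), Rational(-1, 25), 2593)) = Mul(561, Rational(2593, 2175)) = Rational(484891, 725)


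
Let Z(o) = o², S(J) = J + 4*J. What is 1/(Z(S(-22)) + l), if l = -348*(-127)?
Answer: 1/56296 ≈ 1.7763e-5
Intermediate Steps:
S(J) = 5*J
l = 44196
1/(Z(S(-22)) + l) = 1/((5*(-22))² + 44196) = 1/((-110)² + 44196) = 1/(12100 + 44196) = 1/56296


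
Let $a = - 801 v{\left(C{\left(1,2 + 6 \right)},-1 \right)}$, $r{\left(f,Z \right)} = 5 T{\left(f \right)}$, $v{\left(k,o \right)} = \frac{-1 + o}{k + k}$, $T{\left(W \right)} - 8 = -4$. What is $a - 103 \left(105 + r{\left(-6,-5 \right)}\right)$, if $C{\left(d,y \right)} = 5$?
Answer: $- \frac{63574}{5} \approx -12715.0$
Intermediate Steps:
$T{\left(W \right)} = 4$ ($T{\left(W \right)} = 8 - 4 = 4$)
$v{\left(k,o \right)} = \frac{-1 + o}{2 k}$
$r{\left(f,Z \right)} = 20$ ($r{\left(f,Z \right)} = 5 \cdot 4 = 20$)
$a = \frac{801}{5}$ ($a = - 801 \frac{-1 - 1}{2 \cdot 5} = - 801 \cdot \frac{1}{2} \cdot \frac{1}{5} \left(-2\right) = \left(-801\right) \left(- \frac{1}{5}\right) = \frac{801}{5} \approx 160.2$)
$a - 103 \left(105 + r{\left(-6,-5 \right)}\right) = \frac{801}{5} - 103 \left(105 + 20\right) = \frac{801}{5} - 12875 = - \frac{63574}{5}$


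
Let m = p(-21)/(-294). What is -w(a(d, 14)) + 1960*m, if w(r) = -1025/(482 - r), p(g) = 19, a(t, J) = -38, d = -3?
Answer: -38905/312 ≈ -124.70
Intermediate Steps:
m = -19/294 (m = 19/(-294) = 19*(-1/294) = -19/294 ≈ -0.064626)
-w(a(d, 14)) + 1960*m = -1025/(-482 - 38) + 1960*(-19/294) = -1025/(-520) - 380/3 = -1025*(-1)/520 - 380/3 = -1*(-205/104) - 380/3 = 205/104 - 380/3 = -38905/312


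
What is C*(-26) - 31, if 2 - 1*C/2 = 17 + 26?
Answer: 2101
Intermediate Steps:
C = -82 (C = 4 - 2*(17 + 26) = 4 - 2*43 = 4 - 86 = -82)
C*(-26) - 31 = -82*(-26) - 31 = 2132 - 31 = 2101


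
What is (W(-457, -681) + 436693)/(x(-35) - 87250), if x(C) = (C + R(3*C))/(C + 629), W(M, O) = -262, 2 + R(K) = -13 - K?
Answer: -23567274/4711495 ≈ -5.0021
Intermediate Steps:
R(K) = -15 - K (R(K) = -2 + (-13 - K) = -15 - K)
x(C) = (-15 - 2*C)/(629 + C) (x(C) = (C + (-15 - 3*C))/(C + 629) = (C + (-15 - 3*C))/(629 + C) = (-15 - 2*C)/(629 + C))
(W(-457, -681) + 436693)/(x(-35) - 87250) = (-262 + 436693)/((-15 - 2*(-35))/(629 - 35) - 87250) = 436431/((-15 + 70)/594 - 87250) = 436431/((1/594)*55 - 87250) = 436431/(5/54 - 87250) = 436431/(-4711495/54) = 436431*(-54/4711495) = -23567274/4711495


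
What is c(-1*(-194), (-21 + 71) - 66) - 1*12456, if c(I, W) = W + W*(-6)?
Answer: -12376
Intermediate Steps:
c(I, W) = -5*W (c(I, W) = W - 6*W = -5*W)
c(-1*(-194), (-21 + 71) - 66) - 1*12456 = -5*((-21 + 71) - 66) - 1*12456 = -5*(50 - 66) - 12456 = -5*(-16) - 12456 = 80 - 12456 = -12376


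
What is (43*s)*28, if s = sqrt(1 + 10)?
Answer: 1204*sqrt(11) ≈ 3993.2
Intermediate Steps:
s = sqrt(11) ≈ 3.3166
(43*s)*28 = (43*sqrt(11))*28 = 1204*sqrt(11)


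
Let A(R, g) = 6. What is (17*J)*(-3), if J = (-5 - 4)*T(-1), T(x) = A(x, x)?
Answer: 2754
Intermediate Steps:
T(x) = 6
J = -54 (J = (-5 - 4)*6 = -9*6 = -54)
(17*J)*(-3) = (17*(-54))*(-3) = -918*(-3) = 2754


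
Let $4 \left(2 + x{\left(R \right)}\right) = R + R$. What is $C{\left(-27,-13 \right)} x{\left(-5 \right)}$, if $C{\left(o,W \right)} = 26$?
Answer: $-117$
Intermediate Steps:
$x{\left(R \right)} = -2 + \frac{R}{2}$ ($x{\left(R \right)} = -2 + \frac{R + R}{4} = -2 + \frac{2 R}{4} = -2 + \frac{R}{2}$)
$C{\left(-27,-13 \right)} x{\left(-5 \right)} = 26 \left(-2 + \frac{1}{2} \left(-5\right)\right) = 26 \left(-2 - \frac{5}{2}\right) = 26 \left(- \frac{9}{2}\right) = -117$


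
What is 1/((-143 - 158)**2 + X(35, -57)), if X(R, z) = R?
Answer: 1/90636 ≈ 1.1033e-5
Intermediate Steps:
1/((-143 - 158)**2 + X(35, -57)) = 1/((-143 - 158)**2 + 35) = 1/((-301)**2 + 35) = 1/(90601 + 35) = 1/90636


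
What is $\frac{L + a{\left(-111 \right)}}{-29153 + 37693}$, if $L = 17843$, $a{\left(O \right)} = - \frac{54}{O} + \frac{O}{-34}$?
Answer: $\frac{22451213}{10743320} \approx 2.0898$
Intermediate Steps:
$a{\left(O \right)} = - \frac{54}{O} - \frac{O}{34}$ ($a{\left(O \right)} = - \frac{54}{O} + O \left(- \frac{1}{34}\right) = - \frac{54}{O} - \frac{O}{34}$)
$\frac{L + a{\left(-111 \right)}}{-29153 + 37693} = \frac{17843 - \left(- \frac{111}{34} + \frac{54}{-111}\right)}{-29153 + 37693} = \frac{17843 + \left(\left(-54\right) \left(- \frac{1}{111}\right) + \frac{111}{34}\right)}{8540} = \left(17843 + \left(\frac{18}{37} + \frac{111}{34}\right)\right) \frac{1}{8540} = \left(17843 + \frac{4719}{1258}\right) \frac{1}{8540} = \frac{22451213}{1258} \cdot \frac{1}{8540} = \frac{22451213}{10743320}$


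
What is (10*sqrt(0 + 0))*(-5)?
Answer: 0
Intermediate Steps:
(10*sqrt(0 + 0))*(-5) = (10*sqrt(0))*(-5) = (10*0)*(-5) = 0*(-5) = 0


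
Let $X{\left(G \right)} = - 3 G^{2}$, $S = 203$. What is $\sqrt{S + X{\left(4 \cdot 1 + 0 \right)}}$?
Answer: $\sqrt{155} \approx 12.45$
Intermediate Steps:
$\sqrt{S + X{\left(4 \cdot 1 + 0 \right)}} = \sqrt{203 - 3 \left(4 \cdot 1 + 0\right)^{2}} = \sqrt{203 - 3 \left(4 + 0\right)^{2}} = \sqrt{203 - 3 \cdot 4^{2}} = \sqrt{203 - 48} = \sqrt{155}$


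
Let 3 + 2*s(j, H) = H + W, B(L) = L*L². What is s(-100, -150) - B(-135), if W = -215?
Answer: 2460191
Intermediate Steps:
B(L) = L³
s(j, H) = -109 + H/2 (s(j, H) = -3/2 + (H - 215)/2 = -3/2 + (-215 + H)/2 = -3/2 + (-215/2 + H/2) = -109 + H/2)
s(-100, -150) - B(-135) = (-109 + (½)*(-150)) - 1*(-135)³ = (-109 - 75) - 1*(-2460375) = -184 + 2460375 = 2460191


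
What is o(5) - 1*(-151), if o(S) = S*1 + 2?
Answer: 158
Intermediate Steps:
o(S) = 2 + S (o(S) = S + 2 = 2 + S)
o(5) - 1*(-151) = (2 + 5) - 1*(-151) = 7 + 151 = 158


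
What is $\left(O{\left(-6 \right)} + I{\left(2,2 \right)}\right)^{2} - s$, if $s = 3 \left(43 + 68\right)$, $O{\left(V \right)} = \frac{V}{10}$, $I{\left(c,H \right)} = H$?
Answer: $- \frac{8276}{25} \approx -331.04$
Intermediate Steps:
$O{\left(V \right)} = \frac{V}{10}$ ($O{\left(V \right)} = V \frac{1}{10} = \frac{V}{10}$)
$s = 333$ ($s = 3 \cdot 111 = 333$)
$\left(O{\left(-6 \right)} + I{\left(2,2 \right)}\right)^{2} - s = \left(\frac{1}{10} \left(-6\right) + 2\right)^{2} - 333 = \left(- \frac{3}{5} + 2\right)^{2} - 333 = \left(\frac{7}{5}\right)^{2} - 333 = \frac{49}{25} - 333 = - \frac{8276}{25}$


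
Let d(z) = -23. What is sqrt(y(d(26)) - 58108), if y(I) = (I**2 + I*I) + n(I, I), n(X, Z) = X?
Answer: I*sqrt(57073) ≈ 238.9*I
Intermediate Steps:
y(I) = I + 2*I**2 (y(I) = (I**2 + I*I) + I = (I**2 + I**2) + I = 2*I**2 + I = I + 2*I**2)
sqrt(y(d(26)) - 58108) = sqrt(-23*(1 + 2*(-23)) - 58108) = sqrt(-23*(1 - 46) - 58108) = sqrt(-23*(-45) - 58108) = sqrt(1035 - 58108) = sqrt(-57073) = I*sqrt(57073)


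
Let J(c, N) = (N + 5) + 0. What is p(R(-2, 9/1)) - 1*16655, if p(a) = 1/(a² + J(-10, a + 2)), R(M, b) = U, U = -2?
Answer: -149894/9 ≈ -16655.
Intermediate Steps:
R(M, b) = -2
J(c, N) = 5 + N (J(c, N) = (5 + N) + 0 = 5 + N)
p(a) = 1/(7 + a + a²) (p(a) = 1/(a² + (5 + (a + 2))) = 1/(a² + (5 + (2 + a))) = 1/(a² + (7 + a)) = 1/(7 + a + a²))
p(R(-2, 9/1)) - 1*16655 = 1/(7 - 2 + (-2)²) - 1*16655 = 1/(7 - 2 + 4) - 16655 = 1/9 - 16655 = ⅑ - 16655 = -149894/9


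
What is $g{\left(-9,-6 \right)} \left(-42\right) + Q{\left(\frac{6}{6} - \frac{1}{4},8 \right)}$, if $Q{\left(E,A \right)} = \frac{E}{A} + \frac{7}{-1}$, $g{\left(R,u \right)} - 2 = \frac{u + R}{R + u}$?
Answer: $- \frac{4253}{32} \approx -132.91$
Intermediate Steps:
$g{\left(R,u \right)} = 3$ ($g{\left(R,u \right)} = 2 + \frac{u + R}{R + u} = 2 + \frac{R + u}{R + u} = 2 + 1 = 3$)
$Q{\left(E,A \right)} = -7 + \frac{E}{A}$ ($Q{\left(E,A \right)} = \frac{E}{A} + 7 \left(-1\right) = \frac{E}{A} - 7 = -7 + \frac{E}{A}$)
$g{\left(-9,-6 \right)} \left(-42\right) + Q{\left(\frac{6}{6} - \frac{1}{4},8 \right)} = 3 \left(-42\right) - \left(7 - \frac{\frac{6}{6} - \frac{1}{4}}{8}\right) = -126 - \left(7 - \left(6 \cdot \frac{1}{6} - \frac{1}{4}\right) \frac{1}{8}\right) = -126 - \left(7 - \left(1 - \frac{1}{4}\right) \frac{1}{8}\right) = -126 + \left(-7 + \frac{3}{4} \cdot \frac{1}{8}\right) = -126 + \left(-7 + \frac{3}{32}\right) = -126 - \frac{221}{32} = - \frac{4253}{32}$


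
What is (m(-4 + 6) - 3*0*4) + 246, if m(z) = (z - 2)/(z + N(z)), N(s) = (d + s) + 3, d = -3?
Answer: 246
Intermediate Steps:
N(s) = s (N(s) = (-3 + s) + 3 = s)
m(z) = (-2 + z)/(2*z) (m(z) = (z - 2)/(z + z) = (-2 + z)/((2*z)) = (-2 + z)*(1/(2*z)) = (-2 + z)/(2*z))
(m(-4 + 6) - 3*0*4) + 246 = ((-2 + (-4 + 6))/(2*(-4 + 6)) - 3*0*4) + 246 = ((1/2)*(-2 + 2)/2 + 0*4) + 246 = ((1/2)*(1/2)*0 + 0) + 246 = (0 + 0) + 246 = 0 + 246 = 246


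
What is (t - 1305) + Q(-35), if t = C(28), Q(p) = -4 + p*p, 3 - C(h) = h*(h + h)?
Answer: -1649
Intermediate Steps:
C(h) = 3 - 2*h**2 (C(h) = 3 - h*(h + h) = 3 - h*2*h = 3 - 2*h**2)
Q(p) = -4 + p**2
t = -1565 (t = 3 - 2*28**2 = 3 - 2*784 = 3 - 1568 = -1565)
(t - 1305) + Q(-35) = (-1565 - 1305) + (-4 + (-35)**2) = -2870 + (-4 + 1225) = -2870 + 1221 = -1649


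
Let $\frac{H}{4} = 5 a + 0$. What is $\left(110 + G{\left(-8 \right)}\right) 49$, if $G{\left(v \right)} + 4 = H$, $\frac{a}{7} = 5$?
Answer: $39494$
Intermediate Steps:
$a = 35$ ($a = 7 \cdot 5 = 35$)
$H = 700$ ($H = 4 \left(5 \cdot 35 + 0\right) = 4 \left(175 + 0\right) = 4 \cdot 175 = 700$)
$G{\left(v \right)} = 696$ ($G{\left(v \right)} = -4 + 700 = 696$)
$\left(110 + G{\left(-8 \right)}\right) 49 = \left(110 + 696\right) 49 = 806 \cdot 49 = 39494$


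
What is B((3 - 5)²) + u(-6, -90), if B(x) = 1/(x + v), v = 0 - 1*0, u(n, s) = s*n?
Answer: 2161/4 ≈ 540.25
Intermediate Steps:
u(n, s) = n*s
v = 0 (v = 0 + 0 = 0)
B(x) = 1/x (B(x) = 1/(x + 0) = 1/x)
B((3 - 5)²) + u(-6, -90) = 1/((3 - 5)²) - 6*(-90) = 1/((-2)²) + 540 = 1/4 + 540 = ¼ + 540 = 2161/4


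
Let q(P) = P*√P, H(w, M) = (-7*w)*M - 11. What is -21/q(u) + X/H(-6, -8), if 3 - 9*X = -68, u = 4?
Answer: -66151/24984 ≈ -2.6477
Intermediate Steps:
H(w, M) = -11 - 7*M*w (H(w, M) = -7*M*w - 11 = -11 - 7*M*w)
X = 71/9 (X = ⅓ - ⅑*(-68) = ⅓ + 68/9 = 71/9 ≈ 7.8889)
q(P) = P^(3/2)
-21/q(u) + X/H(-6, -8) = -21/4^(3/2) + 71/(9*(-11 - 7*(-8)*(-6))) = -21/8 + 71/(9*(-11 - 336)) = (⅛)*(-21) + (71/9)/(-347) = -21/8 + (71/9)*(-1/347) = -21/8 - 71/3123 = -66151/24984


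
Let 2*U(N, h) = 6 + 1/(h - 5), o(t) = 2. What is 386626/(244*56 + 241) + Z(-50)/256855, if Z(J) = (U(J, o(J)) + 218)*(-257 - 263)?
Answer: 19542012746/714313755 ≈ 27.358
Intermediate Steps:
U(N, h) = 3 + 1/(2*(-5 + h)) (U(N, h) = (6 + 1/(h - 5))/2 = (6 + 1/(-5 + h))/2 = 3 + 1/(2*(-5 + h)))
Z(J) = -344500/3 (Z(J) = ((-29 + 6*2)/(2*(-5 + 2)) + 218)*(-257 - 263) = ((1/2)*(-29 + 12)/(-3) + 218)*(-520) = ((1/2)*(-1/3)*(-17) + 218)*(-520) = (17/6 + 218)*(-520) = (1325/6)*(-520) = -344500/3)
386626/(244*56 + 241) + Z(-50)/256855 = 386626/(244*56 + 241) - 344500/3/256855 = 386626/(13664 + 241) - 344500/3*1/256855 = 386626/13905 - 68900/154113 = 19542012746/714313755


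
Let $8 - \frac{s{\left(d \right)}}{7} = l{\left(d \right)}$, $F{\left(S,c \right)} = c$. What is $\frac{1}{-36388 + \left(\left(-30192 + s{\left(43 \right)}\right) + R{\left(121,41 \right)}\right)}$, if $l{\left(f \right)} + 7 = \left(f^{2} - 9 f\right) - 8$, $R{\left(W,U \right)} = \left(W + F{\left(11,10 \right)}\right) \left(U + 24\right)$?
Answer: $- \frac{1}{68138} \approx -1.4676 \cdot 10^{-5}$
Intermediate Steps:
$R{\left(W,U \right)} = \left(10 + W\right) \left(24 + U\right)$ ($R{\left(W,U \right)} = \left(W + 10\right) \left(U + 24\right) = \left(10 + W\right) \left(24 + U\right)$)
$l{\left(f \right)} = -15 + f^{2} - 9 f$ ($l{\left(f \right)} = -7 - \left(8 - f^{2} + 9 f\right) = -15 + f^{2} - 9 f$)
$s{\left(d \right)} = 161 - 7 d^{2} + 63 d$ ($s{\left(d \right)} = 56 - 7 \left(-15 + d^{2} - 9 d\right) = 56 + \left(105 - 7 d^{2} + 63 d\right) = 161 - 7 d^{2} + 63 d$)
$\frac{1}{-36388 + \left(\left(-30192 + s{\left(43 \right)}\right) + R{\left(121,41 \right)}\right)} = \frac{1}{-36388 + \left(\left(-30192 + \left(161 - 7 \cdot 43^{2} + 63 \cdot 43\right)\right) + \left(240 + 10 \cdot 41 + 24 \cdot 121 + 41 \cdot 121\right)\right)} = \frac{1}{-36388 + \left(\left(-30192 + \left(161 - 12943 + 2709\right)\right) + \left(240 + 410 + 2904 + 4961\right)\right)} = \frac{1}{-36388 + \left(\left(-30192 + \left(161 - 12943 + 2709\right)\right) + 8515\right)} = \frac{1}{-36388 + \left(\left(-30192 - 10073\right) + 8515\right)} = \frac{1}{-36388 + \left(-40265 + 8515\right)} = \frac{1}{-36388 - 31750} = \frac{1}{-68138} = - \frac{1}{68138}$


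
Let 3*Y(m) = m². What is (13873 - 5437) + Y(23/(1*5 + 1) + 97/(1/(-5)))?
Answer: 9245857/108 ≈ 85610.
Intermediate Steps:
Y(m) = m²/3
(13873 - 5437) + Y(23/(1*5 + 1) + 97/(1/(-5))) = (13873 - 5437) + (23/(1*5 + 1) + 97/(1/(-5)))²/3 = 8436 + (23/(5 + 1) + 97/(-⅕))²/3 = 8436 + (23/6 + 97*(-5))²/3 = 8436 + (23*(⅙) - 485)²/3 = 8436 + (23/6 - 485)²/3 = 8436 + (-2887/6)²/3 = 8436 + (⅓)*(8334769/36) = 8436 + 8334769/108 = 9245857/108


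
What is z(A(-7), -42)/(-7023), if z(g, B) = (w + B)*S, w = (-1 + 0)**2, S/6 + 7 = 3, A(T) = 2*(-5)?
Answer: -328/2341 ≈ -0.14011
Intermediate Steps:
A(T) = -10
S = -24 (S = -42 + 6*3 = -42 + 18 = -24)
w = 1 (w = (-1)**2 = 1)
z(g, B) = -24 - 24*B (z(g, B) = (1 + B)*(-24) = -24 - 24*B)
z(A(-7), -42)/(-7023) = (-24 - 24*(-42))/(-7023) = (-24 + 1008)*(-1/7023) = 984*(-1/7023) = -328/2341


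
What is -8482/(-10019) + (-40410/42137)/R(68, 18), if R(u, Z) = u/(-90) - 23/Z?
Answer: 33947801774/25752406783 ≈ 1.3182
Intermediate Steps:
R(u, Z) = -23/Z - u/90 (R(u, Z) = u*(-1/90) - 23/Z = -u/90 - 23/Z = -23/Z - u/90)
-8482/(-10019) + (-40410/42137)/R(68, 18) = -8482/(-10019) + (-40410/42137)/(-23/18 - 1/90*68) = -8482*(-1/10019) + (-40410*1/42137)/(-23*1/18 - 34/45) = 8482/10019 - 40410/(42137*(-23/18 - 34/45)) = 8482/10019 - 40410/(42137*(-61/30)) = 8482/10019 - 40410/42137*(-30/61) = 8482/10019 + 1212300/2570357 = 33947801774/25752406783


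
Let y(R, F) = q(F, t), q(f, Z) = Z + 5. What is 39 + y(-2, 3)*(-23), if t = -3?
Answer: -7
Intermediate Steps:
q(f, Z) = 5 + Z
y(R, F) = 2 (y(R, F) = 5 - 3 = 2)
39 + y(-2, 3)*(-23) = 39 + 2*(-23) = 39 - 46 = -7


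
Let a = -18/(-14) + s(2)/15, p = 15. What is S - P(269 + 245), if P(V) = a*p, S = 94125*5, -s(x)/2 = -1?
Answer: 3294226/7 ≈ 4.7060e+5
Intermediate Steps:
s(x) = 2 (s(x) = -2*(-1) = 2)
a = 149/105 (a = -18/(-14) + 2/15 = -18*(-1/14) + 2*(1/15) = 9/7 + 2/15 = 149/105 ≈ 1.4190)
S = 470625
P(V) = 149/7 (P(V) = (149/105)*15 = 149/7)
S - P(269 + 245) = 470625 - 1*149/7 = 470625 - 149/7 = 3294226/7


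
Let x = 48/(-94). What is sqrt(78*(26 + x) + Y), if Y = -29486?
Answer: I*sqrt(60742706)/47 ≈ 165.82*I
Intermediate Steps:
x = -24/47 (x = 48*(-1/94) = -24/47 ≈ -0.51064)
sqrt(78*(26 + x) + Y) = sqrt(78*(26 - 24/47) - 29486) = sqrt(78*(1198/47) - 29486) = sqrt(93444/47 - 29486) = sqrt(-1292398/47) = I*sqrt(60742706)/47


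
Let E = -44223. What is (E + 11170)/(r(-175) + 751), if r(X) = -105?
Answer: -33053/646 ≈ -51.166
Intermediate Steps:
(E + 11170)/(r(-175) + 751) = (-44223 + 11170)/(-105 + 751) = -33053/646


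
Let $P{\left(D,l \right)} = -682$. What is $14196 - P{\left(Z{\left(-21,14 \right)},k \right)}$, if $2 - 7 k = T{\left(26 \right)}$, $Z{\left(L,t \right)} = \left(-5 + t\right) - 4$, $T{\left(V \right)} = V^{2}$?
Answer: $14878$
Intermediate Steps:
$Z{\left(L,t \right)} = -9 + t$
$k = - \frac{674}{7}$ ($k = \frac{2}{7} - \frac{26^{2}}{7} = \frac{2}{7} - \frac{676}{7} = - \frac{674}{7} \approx -96.286$)
$14196 - P{\left(Z{\left(-21,14 \right)},k \right)} = 14196 - -682 = 14196 + 682 = 14878$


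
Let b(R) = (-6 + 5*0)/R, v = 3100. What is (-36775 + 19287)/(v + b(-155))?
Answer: -1355320/240253 ≈ -5.6412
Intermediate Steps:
b(R) = -6/R (b(R) = (-6 + 0)/R = -6/R)
(-36775 + 19287)/(v + b(-155)) = (-36775 + 19287)/(3100 - 6/(-155)) = -17488/(3100 - 6*(-1/155)) = -17488/(3100 + 6/155) = -17488/480506/155 = -17488*155/480506 = -1355320/240253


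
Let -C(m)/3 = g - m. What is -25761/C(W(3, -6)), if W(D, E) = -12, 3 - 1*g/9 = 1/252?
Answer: 240436/1091 ≈ 220.38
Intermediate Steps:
g = 755/28 (g = 27 - 9/252 = 27 - 9*1/252 = 27 - 1/28 = 755/28 ≈ 26.964)
C(m) = -2265/28 + 3*m (C(m) = -3*(755/28 - m) = -2265/28 + 3*m)
-25761/C(W(3, -6)) = -25761/(-2265/28 + 3*(-12)) = -25761/(-2265/28 - 36) = -25761/(-3273/28) = -25761*(-28/3273) = 240436/1091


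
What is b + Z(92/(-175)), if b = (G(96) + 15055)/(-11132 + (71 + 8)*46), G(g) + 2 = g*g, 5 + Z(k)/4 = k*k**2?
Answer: -957112957371/40184593750 ≈ -23.818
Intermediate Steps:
Z(k) = -20 + 4*k**3 (Z(k) = -20 + 4*(k*k**2) = -20 + 4*k**3)
G(g) = -2 + g**2 (G(g) = -2 + g*g = -2 + g**2)
b = -24269/7498 (b = ((-2 + 96**2) + 15055)/(-11132 + (71 + 8)*46) = ((-2 + 9216) + 15055)/(-11132 + 79*46) = (9214 + 15055)/(-11132 + 3634) = 24269/(-7498) = 24269*(-1/7498) = -24269/7498 ≈ -3.2367)
b + Z(92/(-175)) = -24269/7498 + (-20 + 4*(92/(-175))**3) = -24269/7498 + (-20 + 4*(92*(-1/175))**3) = -24269/7498 + (-20 + 4*(-92/175)**3) = -24269/7498 + (-20 + 4*(-778688/5359375)) = -24269/7498 + (-20 - 3114752/5359375) = -24269/7498 - 110302252/5359375 = -957112957371/40184593750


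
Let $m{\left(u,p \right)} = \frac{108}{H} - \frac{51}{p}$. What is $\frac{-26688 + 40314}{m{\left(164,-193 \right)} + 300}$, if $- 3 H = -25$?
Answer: $\frac{7305050}{167923} \approx 43.502$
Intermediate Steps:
$H = \frac{25}{3}$ ($H = \left(- \frac{1}{3}\right) \left(-25\right) = \frac{25}{3} \approx 8.3333$)
$m{\left(u,p \right)} = \frac{324}{25} - \frac{51}{p}$ ($m{\left(u,p \right)} = \frac{108}{\frac{25}{3}} - \frac{51}{p} = 108 \cdot \frac{3}{25} - \frac{51}{p} = \frac{324}{25} - \frac{51}{p}$)
$\frac{-26688 + 40314}{m{\left(164,-193 \right)} + 300} = \frac{-26688 + 40314}{\left(\frac{324}{25} - \frac{51}{-193}\right) + 300} = \frac{13626}{\left(\frac{324}{25} - - \frac{51}{193}\right) + 300} = \frac{13626}{\left(\frac{324}{25} + \frac{51}{193}\right) + 300} = \frac{13626}{\frac{63807}{4825} + 300} = \frac{13626}{\frac{1511307}{4825}} = 13626 \cdot \frac{4825}{1511307} = \frac{7305050}{167923}$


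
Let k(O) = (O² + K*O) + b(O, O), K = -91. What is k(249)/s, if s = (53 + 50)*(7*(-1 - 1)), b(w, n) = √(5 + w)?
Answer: -19671/721 - √254/1442 ≈ -27.294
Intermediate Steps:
k(O) = O² + √(5 + O) - 91*O (k(O) = (O² - 91*O) + √(5 + O) = O² + √(5 + O) - 91*O)
s = -1442 (s = 103*(7*(-2)) = 103*(-14) = -1442)
k(249)/s = (249² + √(5 + 249) - 91*249)/(-1442) = (62001 + √254 - 22659)*(-1/1442) = (39342 + √254)*(-1/1442) = -19671/721 - √254/1442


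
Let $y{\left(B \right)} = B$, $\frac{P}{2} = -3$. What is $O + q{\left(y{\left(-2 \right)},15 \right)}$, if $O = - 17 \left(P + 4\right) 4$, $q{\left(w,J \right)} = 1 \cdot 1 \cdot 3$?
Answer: $139$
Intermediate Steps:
$P = -6$ ($P = 2 \left(-3\right) = -6$)
$q{\left(w,J \right)} = 3$ ($q{\left(w,J \right)} = 1 \cdot 3 = 3$)
$O = 136$ ($O = - 17 \left(-6 + 4\right) 4 = \left(-17\right) \left(-2\right) 4 = 34 \cdot 4 = 136$)
$O + q{\left(y{\left(-2 \right)},15 \right)} = 136 + 3 = 139$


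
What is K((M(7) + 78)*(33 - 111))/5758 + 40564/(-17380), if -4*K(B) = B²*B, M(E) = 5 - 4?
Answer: 127076362820206/12509255 ≈ 1.0159e+7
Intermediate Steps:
M(E) = 1
K(B) = -B³/4 (K(B) = -B²*B/4 = -B³/4)
K((M(7) + 78)*(33 - 111))/5758 + 40564/(-17380) = -(1 + 78)³*(33 - 111)³/4/5758 + 40564/(-17380) = -(79*(-78))³/4*(1/5758) + 40564*(-1/17380) = -¼*(-6162)³*(1/5758) - 10141/4345 = -¼*(-233972643528)*(1/5758) - 10141/4345 = 58493160882*(1/5758) - 10141/4345 = 29246580441/2879 - 10141/4345 = 127076362820206/12509255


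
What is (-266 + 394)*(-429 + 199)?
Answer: -29440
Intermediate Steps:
(-266 + 394)*(-429 + 199) = 128*(-230) = -29440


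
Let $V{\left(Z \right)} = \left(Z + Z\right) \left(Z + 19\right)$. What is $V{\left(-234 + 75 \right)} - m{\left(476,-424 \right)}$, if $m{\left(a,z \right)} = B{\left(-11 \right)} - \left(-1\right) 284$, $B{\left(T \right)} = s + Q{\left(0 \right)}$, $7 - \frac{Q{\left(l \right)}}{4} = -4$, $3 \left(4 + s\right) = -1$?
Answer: $\frac{132589}{3} \approx 44196.0$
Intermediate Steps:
$s = - \frac{13}{3}$ ($s = -4 + \frac{1}{3} \left(-1\right) = -4 - \frac{1}{3} = - \frac{13}{3} \approx -4.3333$)
$Q{\left(l \right)} = 44$ ($Q{\left(l \right)} = 28 - -16 = 28 + 16 = 44$)
$B{\left(T \right)} = \frac{119}{3}$ ($B{\left(T \right)} = - \frac{13}{3} + 44 = \frac{119}{3}$)
$V{\left(Z \right)} = 2 Z \left(19 + Z\right)$
$m{\left(a,z \right)} = \frac{971}{3}$ ($m{\left(a,z \right)} = \frac{119}{3} - \left(-1\right) 284 = \frac{119}{3} - -284 = \frac{119}{3} + 284 = \frac{971}{3}$)
$V{\left(-234 + 75 \right)} - m{\left(476,-424 \right)} = 2 \left(-234 + 75\right) \left(19 + \left(-234 + 75\right)\right) - \frac{971}{3} = 2 \left(-159\right) \left(19 - 159\right) - \frac{971}{3} = 2 \left(-159\right) \left(-140\right) - \frac{971}{3} = 44520 - \frac{971}{3} = \frac{132589}{3}$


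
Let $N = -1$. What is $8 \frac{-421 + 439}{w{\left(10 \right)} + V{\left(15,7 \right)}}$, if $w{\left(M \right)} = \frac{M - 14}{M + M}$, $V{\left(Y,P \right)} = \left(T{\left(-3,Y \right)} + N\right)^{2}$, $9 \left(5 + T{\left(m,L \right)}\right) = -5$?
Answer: $\frac{14580}{4331} \approx 3.3664$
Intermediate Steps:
$T{\left(m,L \right)} = - \frac{50}{9}$ ($T{\left(m,L \right)} = -5 + \frac{1}{9} \left(-5\right) = -5 - \frac{5}{9} = - \frac{50}{9}$)
$V{\left(Y,P \right)} = \frac{3481}{81}$ ($V{\left(Y,P \right)} = \left(- \frac{50}{9} - 1\right)^{2} = \left(- \frac{59}{9}\right)^{2} = \frac{3481}{81}$)
$w{\left(M \right)} = \frac{-14 + M}{2 M}$
$8 \frac{-421 + 439}{w{\left(10 \right)} + V{\left(15,7 \right)}} = 8 \frac{-421 + 439}{\frac{-14 + 10}{2 \cdot 10} + \frac{3481}{81}} = 8 \frac{18}{\frac{1}{2} \cdot \frac{1}{10} \left(-4\right) + \frac{3481}{81}} = 8 \frac{18}{- \frac{1}{5} + \frac{3481}{81}} = 8 \frac{18}{\frac{17324}{405}} = 8 \cdot 18 \cdot \frac{405}{17324} = 8 \cdot \frac{3645}{8662} = \frac{14580}{4331}$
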